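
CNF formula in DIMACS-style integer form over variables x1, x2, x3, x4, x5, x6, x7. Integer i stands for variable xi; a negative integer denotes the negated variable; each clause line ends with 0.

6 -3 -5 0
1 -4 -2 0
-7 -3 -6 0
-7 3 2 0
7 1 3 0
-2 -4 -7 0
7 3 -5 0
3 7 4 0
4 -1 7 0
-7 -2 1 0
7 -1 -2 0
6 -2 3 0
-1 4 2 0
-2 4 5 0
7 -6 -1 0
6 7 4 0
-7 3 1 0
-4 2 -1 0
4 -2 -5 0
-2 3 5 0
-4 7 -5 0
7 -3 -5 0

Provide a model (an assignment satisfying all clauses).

x1 = F, x2 = F, x3 = T, x4 = T, x5 = F, x6 = T, x7 = F

Try x1 = False.
For the remaining variables, x2 = False, x3 = True, x4 = True, x5 = False, x6 = True, x7 = False works.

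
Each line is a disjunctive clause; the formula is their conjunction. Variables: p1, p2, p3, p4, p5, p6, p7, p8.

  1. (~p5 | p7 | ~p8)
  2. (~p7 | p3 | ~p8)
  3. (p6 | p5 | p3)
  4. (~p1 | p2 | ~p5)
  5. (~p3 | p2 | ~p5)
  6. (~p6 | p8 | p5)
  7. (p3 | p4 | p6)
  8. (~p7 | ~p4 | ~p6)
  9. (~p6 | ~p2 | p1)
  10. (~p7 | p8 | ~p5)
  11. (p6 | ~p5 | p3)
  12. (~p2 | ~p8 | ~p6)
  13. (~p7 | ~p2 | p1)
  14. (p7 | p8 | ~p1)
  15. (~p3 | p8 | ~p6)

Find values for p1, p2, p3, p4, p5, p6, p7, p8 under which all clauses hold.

p1=T, p2=F, p3=T, p4=F, p5=F, p6=F, p7=F, p8=T

Try p1 = True.
Try p2 = False.
  then p5 is forced to False.
The remaining clauses are satisfied by p3 = True, p4 = False, p6 = False, p7 = False, p8 = True.
Every clause has at least one true literal under this assignment.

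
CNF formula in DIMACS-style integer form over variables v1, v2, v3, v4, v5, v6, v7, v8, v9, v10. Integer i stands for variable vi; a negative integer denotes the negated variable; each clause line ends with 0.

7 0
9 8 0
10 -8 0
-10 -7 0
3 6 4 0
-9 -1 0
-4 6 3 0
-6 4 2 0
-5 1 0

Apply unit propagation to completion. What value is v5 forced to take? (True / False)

(v7) stands alone — v7 = True.
(~v7 \/ ~v10) with v7 = True leaves only ~v10, so v10 = False.
From (v10 \/ ~v8) and v10 = False: v8 = False.
In (v8 \/ v9), v8 is now false; v9 must hold, so v9 = True.
(~v9 \/ ~v1) with v9 = True leaves only ~v1, so v1 = False.
(~v5 \/ v1) with v1 = False leaves only ~v5, so v5 = False.

False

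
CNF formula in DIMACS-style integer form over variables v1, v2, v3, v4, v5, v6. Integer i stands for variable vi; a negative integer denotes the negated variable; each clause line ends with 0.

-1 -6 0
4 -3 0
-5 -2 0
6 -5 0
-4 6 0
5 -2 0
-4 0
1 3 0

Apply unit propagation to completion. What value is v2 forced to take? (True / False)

(NOT v4) stands alone — v4 = False.
(v4 OR NOT v3): since v4 = False, the clause reduces to (NOT v3). v3 = False.
In (v1 OR v3), v3 is now false; v1 must hold, so v1 = True.
From (NOT v6 OR NOT v1) and v1 = True: v6 = False.
(NOT v5 OR v6) with v6 = False leaves only NOT v5, so v5 = False.
In (NOT v2 OR v5), v5 is now false; NOT v2 must hold, so v2 = False.

False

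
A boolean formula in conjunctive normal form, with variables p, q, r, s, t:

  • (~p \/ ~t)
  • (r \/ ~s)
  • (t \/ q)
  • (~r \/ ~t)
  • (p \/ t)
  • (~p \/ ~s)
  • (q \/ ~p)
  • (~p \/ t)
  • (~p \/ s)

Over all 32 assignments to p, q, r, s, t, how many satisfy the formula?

2

Satisfying assignments:
  p=0 q=0 r=0 s=0 t=1
  p=0 q=1 r=0 s=0 t=1
That's 2 in total.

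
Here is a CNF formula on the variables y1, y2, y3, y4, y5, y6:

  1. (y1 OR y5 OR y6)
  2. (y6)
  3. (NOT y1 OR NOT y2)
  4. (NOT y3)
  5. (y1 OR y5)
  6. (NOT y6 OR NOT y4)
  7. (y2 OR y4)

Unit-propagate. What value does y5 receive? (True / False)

True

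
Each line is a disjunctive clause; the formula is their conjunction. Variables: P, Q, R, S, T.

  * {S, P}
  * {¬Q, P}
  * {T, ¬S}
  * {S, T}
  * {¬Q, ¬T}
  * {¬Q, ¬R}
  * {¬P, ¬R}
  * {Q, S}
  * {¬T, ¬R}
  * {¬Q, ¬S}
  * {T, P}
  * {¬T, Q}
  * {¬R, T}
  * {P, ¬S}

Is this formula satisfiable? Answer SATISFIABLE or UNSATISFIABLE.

UNSATISFIABLE

T = True:
  propagation gives Q=False; an empty clause results — contradiction.
T = False:
  propagation gives S=False; an empty clause results — contradiction.
Every branch closes, so no satisfying assignment exists.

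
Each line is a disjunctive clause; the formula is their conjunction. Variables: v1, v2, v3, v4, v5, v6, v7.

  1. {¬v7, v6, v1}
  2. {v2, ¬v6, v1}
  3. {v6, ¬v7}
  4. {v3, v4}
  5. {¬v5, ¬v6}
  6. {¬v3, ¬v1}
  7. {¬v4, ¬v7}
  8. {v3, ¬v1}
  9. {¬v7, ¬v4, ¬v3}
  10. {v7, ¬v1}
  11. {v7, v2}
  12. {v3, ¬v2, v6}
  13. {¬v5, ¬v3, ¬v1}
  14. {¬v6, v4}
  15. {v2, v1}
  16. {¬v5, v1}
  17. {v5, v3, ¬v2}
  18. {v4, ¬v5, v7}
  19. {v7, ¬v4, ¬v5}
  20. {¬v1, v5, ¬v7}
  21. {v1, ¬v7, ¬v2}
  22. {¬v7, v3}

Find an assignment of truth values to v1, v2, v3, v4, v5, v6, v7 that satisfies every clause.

Set v1 = False and propagate.
  then v2 is forced to True.
  then v5 is forced to False.
  then v3 is forced to True.
  then v7 is forced to False.
For the remaining variables, v4 = True, v6 = True works.
Every clause has at least one true literal under this assignment.

v1=F  v2=T  v3=T  v4=T  v5=F  v6=T  v7=F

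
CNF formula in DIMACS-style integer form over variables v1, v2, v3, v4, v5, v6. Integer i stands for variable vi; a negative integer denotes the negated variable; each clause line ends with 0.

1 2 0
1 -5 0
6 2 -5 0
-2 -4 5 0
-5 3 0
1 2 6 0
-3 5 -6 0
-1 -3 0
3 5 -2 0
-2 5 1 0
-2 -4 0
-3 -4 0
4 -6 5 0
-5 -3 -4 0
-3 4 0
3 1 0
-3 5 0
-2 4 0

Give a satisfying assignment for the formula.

v1 = True  v2 = False  v3 = False  v4 = True  v5 = False  v6 = True

Set v1 = True and propagate.
  then v3 is forced to False.
  then v5 is forced to False.
  then v2 is forced to False.
Set v4 = True and propagate.
v6 is now unconstrained; take v6 = True.
Check each clause:
  1. {v1, v2} — v1 is true.
  2. {¬v5, v1} — v1 is true.
  3. {v6, v2, ¬v5} — ¬v5 is true.
  4. {v5, ¬v2, ¬v4} — ¬v2 is true.
  5. {v3, ¬v5} — ¬v5 is true.
  6. {v2, v6, v1} — v1 is true.
  7. {v5, ¬v6, ¬v3} — ¬v3 is true.
  8. {¬v1, ¬v3} — ¬v3 is true.
  9. {v3, ¬v2, v5} — ¬v2 is true.
  10. {¬v2, v5, v1} — v1 is true.
  11. {¬v4, ¬v2} — ¬v2 is true.
  12. {¬v3, ¬v4} — ¬v3 is true.
  13. {v4, ¬v6, v5} — v4 is true.
  14. {¬v5, ¬v3, ¬v4} — ¬v5 is true.
  15. {v4, ¬v3} — v4 is true.
  16. {v3, v1} — v1 is true.
  17. {v5, ¬v3} — ¬v3 is true.
  18. {v4, ¬v2} — v4 is true.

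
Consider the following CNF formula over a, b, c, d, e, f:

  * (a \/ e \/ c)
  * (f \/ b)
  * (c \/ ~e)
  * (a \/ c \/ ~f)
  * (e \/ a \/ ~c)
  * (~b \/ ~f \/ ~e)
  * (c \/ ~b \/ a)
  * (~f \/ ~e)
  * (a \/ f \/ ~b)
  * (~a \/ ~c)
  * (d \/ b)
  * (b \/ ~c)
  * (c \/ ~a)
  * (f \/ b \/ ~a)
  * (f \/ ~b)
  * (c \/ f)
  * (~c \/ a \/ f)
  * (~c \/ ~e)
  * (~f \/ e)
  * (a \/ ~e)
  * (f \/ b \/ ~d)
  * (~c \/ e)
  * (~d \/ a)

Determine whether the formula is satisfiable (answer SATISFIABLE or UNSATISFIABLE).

UNSATISFIABLE

c = True:
  propagation gives a=False, e=True; an empty clause results — contradiction.
c = False:
  propagation gives e=False, a=True; an empty clause results — contradiction.
Every branch closes, so no satisfying assignment exists.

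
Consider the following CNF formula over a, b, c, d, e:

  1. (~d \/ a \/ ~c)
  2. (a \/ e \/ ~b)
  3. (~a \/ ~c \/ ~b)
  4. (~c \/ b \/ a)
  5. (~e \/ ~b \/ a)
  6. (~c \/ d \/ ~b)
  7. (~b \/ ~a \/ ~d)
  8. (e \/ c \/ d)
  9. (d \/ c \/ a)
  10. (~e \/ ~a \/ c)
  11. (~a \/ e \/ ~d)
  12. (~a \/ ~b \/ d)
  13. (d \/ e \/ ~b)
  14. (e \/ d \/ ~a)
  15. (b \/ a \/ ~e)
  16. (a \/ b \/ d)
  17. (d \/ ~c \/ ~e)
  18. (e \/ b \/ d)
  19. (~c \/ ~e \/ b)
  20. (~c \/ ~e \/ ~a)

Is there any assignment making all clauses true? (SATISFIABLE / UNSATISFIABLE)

Set a = False and propagate.
Try b = False.
  then c is forced to False.
  then d is forced to True.
  then e is forced to False.
Every clause has at least one true literal under this assignment.
So a=F, b=F, c=F, d=T, e=F is a satisfying assignment.

SATISFIABLE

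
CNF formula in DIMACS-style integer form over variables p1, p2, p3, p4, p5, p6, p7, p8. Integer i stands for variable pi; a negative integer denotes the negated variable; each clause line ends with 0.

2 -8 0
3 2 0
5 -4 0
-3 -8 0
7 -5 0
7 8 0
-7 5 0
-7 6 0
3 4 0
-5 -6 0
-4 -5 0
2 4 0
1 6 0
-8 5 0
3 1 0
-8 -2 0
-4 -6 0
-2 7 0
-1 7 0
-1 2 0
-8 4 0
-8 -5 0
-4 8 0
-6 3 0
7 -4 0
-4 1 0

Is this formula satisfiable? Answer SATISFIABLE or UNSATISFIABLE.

UNSATISFIABLE

p4 = True:
  propagation gives p5=True; an empty clause results — contradiction.
p4 = False:
  propagation gives p3=True, p8=False, p7=True, p5=True; an empty clause results — contradiction.
Every branch closes, so no satisfying assignment exists.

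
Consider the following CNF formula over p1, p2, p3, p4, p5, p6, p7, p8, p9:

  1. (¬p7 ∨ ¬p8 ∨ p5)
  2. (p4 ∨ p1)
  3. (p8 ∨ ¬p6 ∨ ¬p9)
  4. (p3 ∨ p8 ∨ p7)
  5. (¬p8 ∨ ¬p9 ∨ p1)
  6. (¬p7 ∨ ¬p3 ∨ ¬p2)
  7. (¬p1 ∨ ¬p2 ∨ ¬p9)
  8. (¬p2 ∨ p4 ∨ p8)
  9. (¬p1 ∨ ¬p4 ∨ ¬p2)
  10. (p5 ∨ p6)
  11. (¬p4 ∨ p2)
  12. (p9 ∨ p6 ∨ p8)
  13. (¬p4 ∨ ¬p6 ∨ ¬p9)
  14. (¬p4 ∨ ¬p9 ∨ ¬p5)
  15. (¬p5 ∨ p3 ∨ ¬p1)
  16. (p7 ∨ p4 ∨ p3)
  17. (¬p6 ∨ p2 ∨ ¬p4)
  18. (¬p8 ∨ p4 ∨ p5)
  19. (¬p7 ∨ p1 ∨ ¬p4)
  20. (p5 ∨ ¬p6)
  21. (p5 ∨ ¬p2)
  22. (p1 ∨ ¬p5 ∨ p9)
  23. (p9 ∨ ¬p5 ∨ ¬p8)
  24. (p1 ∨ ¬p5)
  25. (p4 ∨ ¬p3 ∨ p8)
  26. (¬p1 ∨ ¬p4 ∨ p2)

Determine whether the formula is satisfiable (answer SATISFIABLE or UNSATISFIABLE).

SATISFIABLE

Set p1 = True and propagate.
The remaining clauses are satisfied by p2 = False, p3 = True, p4 = False, p5 = True, p6 = False, p7 = True, p8 = True, p9 = True.
Every clause has at least one true literal under this assignment.
So p1 = True  p2 = False  p3 = True  p4 = False  p5 = True  p6 = False  p7 = True  p8 = True  p9 = True is a satisfying assignment.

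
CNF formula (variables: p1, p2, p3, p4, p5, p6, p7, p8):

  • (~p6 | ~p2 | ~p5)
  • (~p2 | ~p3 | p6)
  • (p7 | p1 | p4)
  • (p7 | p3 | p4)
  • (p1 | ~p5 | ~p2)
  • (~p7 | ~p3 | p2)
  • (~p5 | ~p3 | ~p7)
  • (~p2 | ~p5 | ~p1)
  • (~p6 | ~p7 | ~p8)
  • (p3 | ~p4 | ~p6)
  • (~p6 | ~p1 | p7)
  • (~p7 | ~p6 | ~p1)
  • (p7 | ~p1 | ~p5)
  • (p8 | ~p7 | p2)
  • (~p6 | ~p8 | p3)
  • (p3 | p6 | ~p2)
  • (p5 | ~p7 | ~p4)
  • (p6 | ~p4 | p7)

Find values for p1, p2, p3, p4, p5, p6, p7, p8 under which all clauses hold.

p1 = True, p2 = False, p3 = False, p4 = False, p5 = True, p6 = False, p7 = True, p8 = True

Branch on p1: take p1 = True.
Try p2 = False.
Try p3 = False.
For the remaining variables, p4 = False, p5 = True, p6 = False, p7 = True, p8 = True works.
Every clause has at least one true literal under this assignment.
Check each clause:
  1. (~p2 | ~p6 | ~p5) — ~p6 is true.
  2. (~p3 | ~p2 | p6) — ~p3 is true.
  3. (p4 | p7 | p1) — p1 is true.
  4. (p7 | p3 | p4) — p7 is true.
  5. (~p2 | p1 | ~p5) — p1 is true.
  6. (~p7 | ~p3 | p2) — ~p3 is true.
  7. (~p5 | ~p3 | ~p7) — ~p3 is true.
  8. (~p5 | ~p2 | ~p1) — ~p2 is true.
  9. (~p6 | ~p7 | ~p8) — ~p6 is true.
  10. (~p4 | p3 | ~p6) — ~p6 is true.
  11. (p7 | ~p6 | ~p1) — ~p6 is true.
  12. (~p6 | ~p1 | ~p7) — ~p6 is true.
  13. (p7 | ~p5 | ~p1) — p7 is true.
  14. (p2 | ~p7 | p8) — p8 is true.
  15. (~p6 | ~p8 | p3) — ~p6 is true.
  16. (p6 | p3 | ~p2) — ~p2 is true.
  17. (p5 | ~p4 | ~p7) — ~p4 is true.
  18. (p7 | p6 | ~p4) — ~p4 is true.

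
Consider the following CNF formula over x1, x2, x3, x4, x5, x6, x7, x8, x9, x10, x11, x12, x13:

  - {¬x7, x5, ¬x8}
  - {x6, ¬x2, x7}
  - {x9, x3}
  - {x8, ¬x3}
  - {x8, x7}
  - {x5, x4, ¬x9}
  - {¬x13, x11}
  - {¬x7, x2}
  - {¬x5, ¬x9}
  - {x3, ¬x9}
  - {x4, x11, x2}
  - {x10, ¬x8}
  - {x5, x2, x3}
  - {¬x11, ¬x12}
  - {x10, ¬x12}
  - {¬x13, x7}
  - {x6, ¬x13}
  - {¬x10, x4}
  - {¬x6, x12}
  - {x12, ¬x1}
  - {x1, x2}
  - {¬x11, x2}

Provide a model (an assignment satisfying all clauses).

x1 = F, x2 = T, x3 = T, x4 = T, x5 = F, x6 = T, x7 = F, x8 = T, x9 = F, x10 = T, x11 = F, x12 = T, x13 = F

Check each clause:
  1. {x5, ¬x7, ¬x8} — ¬x7 is true.
  2. {¬x2, x7, x6} — x6 is true.
  3. {x3, x9} — x3 is true.
  4. {x8, ¬x3} — x8 is true.
  5. {x7, x8} — x8 is true.
  6. {x5, x4, ¬x9} — x4 is true.
  7. {¬x13, x11} — ¬x13 is true.
  8. {¬x7, x2} — ¬x7 is true.
  9. {¬x9, ¬x5} — ¬x5 is true.
  10. {x3, ¬x9} — x3 is true.
  11. {x4, x2, x11} — x2 is true.
  12. {x10, ¬x8} — x10 is true.
  13. {x2, x3, x5} — x2 is true.
  14. {¬x12, ¬x11} — ¬x11 is true.
  15. {x10, ¬x12} — x10 is true.
  16. {x7, ¬x13} — ¬x13 is true.
  17. {x6, ¬x13} — ¬x13 is true.
  18. {x4, ¬x10} — x4 is true.
  19. {¬x6, x12} — x12 is true.
  20. {¬x1, x12} — x12 is true.
  21. {x2, x1} — x2 is true.
  22. {¬x11, x2} — x2 is true.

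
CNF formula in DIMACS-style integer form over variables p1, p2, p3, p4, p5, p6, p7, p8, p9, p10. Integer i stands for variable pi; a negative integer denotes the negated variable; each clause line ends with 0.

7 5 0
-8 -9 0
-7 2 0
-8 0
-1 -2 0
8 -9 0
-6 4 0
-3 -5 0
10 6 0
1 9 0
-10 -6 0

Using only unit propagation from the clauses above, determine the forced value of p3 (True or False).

False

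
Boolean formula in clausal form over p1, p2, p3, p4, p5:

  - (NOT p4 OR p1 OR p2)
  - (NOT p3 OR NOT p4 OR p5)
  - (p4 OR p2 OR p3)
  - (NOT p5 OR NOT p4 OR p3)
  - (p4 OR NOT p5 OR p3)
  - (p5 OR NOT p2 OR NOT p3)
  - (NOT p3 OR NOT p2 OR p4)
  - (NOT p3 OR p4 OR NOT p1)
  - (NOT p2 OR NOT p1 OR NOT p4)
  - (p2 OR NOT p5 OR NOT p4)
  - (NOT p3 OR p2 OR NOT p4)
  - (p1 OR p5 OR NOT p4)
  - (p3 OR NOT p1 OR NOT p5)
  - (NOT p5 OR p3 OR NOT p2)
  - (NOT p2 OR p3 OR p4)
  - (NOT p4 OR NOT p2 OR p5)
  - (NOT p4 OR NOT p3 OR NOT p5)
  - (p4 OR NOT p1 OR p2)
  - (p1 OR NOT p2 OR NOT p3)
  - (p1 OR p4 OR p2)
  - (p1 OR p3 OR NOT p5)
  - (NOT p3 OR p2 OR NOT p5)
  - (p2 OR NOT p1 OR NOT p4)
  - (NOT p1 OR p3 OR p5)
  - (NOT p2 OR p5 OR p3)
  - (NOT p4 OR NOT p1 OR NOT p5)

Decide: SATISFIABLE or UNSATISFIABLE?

p4 = True:
  p5 = True:
    propagation gives p3=True; an empty clause results — contradiction.
  p5 = False:
    propagation gives p3=False, p1=True; an empty clause results — contradiction.
p4 = False:
  p3 = True:
    propagation gives p2=False, p1=False; an empty clause results — contradiction.
  p3 = False:
    propagation gives p2=True; an empty clause results — contradiction.
Every branch closes, so no satisfying assignment exists.

UNSATISFIABLE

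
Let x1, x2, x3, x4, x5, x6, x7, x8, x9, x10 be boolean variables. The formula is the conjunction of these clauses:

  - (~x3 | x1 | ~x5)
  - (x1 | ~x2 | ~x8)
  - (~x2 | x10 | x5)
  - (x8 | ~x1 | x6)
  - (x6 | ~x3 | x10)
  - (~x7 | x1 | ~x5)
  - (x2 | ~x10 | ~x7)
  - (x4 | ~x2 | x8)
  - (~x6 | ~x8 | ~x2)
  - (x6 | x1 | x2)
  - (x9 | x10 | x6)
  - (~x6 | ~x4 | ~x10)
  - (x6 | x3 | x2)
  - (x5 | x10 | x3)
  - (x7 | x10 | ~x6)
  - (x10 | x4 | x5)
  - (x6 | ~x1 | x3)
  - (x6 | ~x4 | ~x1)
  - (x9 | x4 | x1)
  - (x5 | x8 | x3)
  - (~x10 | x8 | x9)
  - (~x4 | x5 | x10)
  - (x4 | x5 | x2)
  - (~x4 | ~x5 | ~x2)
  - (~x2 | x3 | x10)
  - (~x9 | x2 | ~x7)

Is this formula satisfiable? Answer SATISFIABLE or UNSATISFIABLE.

Try x1 = True.
For the remaining variables, x2 = False, x3 = True, x4 = False, x5 = True, x6 = True, x7 = False, x8 = True, x9 = True, x10 = True works.
So x1 = T, x2 = F, x3 = T, x4 = F, x5 = T, x6 = T, x7 = F, x8 = T, x9 = T, x10 = T is a satisfying assignment.

SATISFIABLE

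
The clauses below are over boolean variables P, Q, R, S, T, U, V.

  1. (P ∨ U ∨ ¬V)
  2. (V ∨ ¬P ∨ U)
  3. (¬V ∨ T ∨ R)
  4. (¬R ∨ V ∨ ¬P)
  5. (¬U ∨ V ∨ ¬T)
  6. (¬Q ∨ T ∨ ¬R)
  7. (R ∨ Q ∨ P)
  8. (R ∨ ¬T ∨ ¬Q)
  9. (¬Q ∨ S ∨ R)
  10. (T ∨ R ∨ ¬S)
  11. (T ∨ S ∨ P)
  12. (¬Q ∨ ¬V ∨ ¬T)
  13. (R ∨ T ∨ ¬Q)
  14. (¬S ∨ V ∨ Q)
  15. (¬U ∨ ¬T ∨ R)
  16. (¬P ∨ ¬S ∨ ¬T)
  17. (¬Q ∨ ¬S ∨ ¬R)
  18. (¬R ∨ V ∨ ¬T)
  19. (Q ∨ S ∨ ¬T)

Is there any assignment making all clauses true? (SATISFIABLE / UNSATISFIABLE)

SATISFIABLE

Try P = True.
For the remaining variables, Q = False, R = False, S = False, T = False, U = True, V = False works.
Every clause has at least one true literal under this assignment.
So P=True, Q=False, R=False, S=False, T=False, U=True, V=False is a satisfying assignment.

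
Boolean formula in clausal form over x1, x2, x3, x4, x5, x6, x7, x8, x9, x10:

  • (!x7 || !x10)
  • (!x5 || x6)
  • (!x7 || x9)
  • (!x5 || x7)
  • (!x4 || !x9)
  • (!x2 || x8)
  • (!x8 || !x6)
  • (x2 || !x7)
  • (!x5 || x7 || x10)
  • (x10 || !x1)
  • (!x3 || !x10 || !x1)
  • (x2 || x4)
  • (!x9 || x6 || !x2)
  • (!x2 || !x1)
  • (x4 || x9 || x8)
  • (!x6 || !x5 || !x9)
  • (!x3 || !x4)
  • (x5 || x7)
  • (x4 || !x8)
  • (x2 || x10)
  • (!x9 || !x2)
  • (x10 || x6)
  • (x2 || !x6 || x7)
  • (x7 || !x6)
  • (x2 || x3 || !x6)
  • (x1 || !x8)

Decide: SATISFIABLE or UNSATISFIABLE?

UNSATISFIABLE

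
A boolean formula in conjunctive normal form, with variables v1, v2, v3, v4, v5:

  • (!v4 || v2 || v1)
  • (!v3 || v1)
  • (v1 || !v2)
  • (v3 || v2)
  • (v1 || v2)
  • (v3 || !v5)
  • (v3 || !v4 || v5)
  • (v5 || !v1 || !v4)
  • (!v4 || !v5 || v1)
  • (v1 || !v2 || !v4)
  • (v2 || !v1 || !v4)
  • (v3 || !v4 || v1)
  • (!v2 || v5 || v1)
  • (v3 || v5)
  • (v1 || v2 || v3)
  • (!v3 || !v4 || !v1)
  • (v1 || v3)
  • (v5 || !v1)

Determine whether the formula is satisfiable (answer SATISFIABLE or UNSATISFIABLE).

SATISFIABLE

v4 occurs only negated in the remaining clauses — set v4 = False.
Set v1 = True and propagate.
  then v5 is forced to True.
  then v3 is forced to True.
v2 is now unconstrained; take v2 = False.
Every clause has at least one true literal under this assignment.
So v1=1, v2=0, v3=1, v4=0, v5=1 is a satisfying assignment.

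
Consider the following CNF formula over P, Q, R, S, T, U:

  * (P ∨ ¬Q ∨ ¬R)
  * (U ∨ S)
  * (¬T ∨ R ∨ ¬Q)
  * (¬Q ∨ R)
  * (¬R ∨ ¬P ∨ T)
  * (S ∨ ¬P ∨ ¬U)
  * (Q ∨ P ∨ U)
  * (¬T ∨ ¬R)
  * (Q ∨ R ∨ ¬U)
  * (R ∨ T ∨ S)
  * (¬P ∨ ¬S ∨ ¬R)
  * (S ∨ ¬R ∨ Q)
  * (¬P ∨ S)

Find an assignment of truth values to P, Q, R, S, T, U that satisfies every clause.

P=False  Q=False  R=True  S=True  T=False  U=True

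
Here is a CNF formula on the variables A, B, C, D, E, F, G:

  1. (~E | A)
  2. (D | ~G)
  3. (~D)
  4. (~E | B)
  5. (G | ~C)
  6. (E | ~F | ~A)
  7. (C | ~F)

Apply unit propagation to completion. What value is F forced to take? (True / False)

(~D) stands alone — D = False.
In (~G | D), D is now false; ~G must hold, so G = False.
From (G | ~C) and G = False: C = False.
(C | ~F): since C = False, the clause reduces to (~F). F = False.

False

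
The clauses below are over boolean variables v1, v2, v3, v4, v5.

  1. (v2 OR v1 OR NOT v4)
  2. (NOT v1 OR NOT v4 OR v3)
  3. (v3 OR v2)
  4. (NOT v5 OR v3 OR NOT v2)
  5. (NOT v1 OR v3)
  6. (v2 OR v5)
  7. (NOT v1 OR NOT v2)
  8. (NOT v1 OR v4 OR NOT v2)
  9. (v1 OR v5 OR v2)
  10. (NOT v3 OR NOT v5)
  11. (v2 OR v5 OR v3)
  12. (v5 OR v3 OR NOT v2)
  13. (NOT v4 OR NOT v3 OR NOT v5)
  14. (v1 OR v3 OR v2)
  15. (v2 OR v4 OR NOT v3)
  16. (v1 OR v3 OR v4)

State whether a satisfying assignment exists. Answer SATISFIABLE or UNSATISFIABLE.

Branch on v1: take v1 = False.
Set v2 = True and propagate.
Try v3 = True.
  then v5 is forced to False.
v4 is now unconstrained; take v4 = False.
So v1=False  v2=True  v3=True  v4=False  v5=False is a satisfying assignment.

SATISFIABLE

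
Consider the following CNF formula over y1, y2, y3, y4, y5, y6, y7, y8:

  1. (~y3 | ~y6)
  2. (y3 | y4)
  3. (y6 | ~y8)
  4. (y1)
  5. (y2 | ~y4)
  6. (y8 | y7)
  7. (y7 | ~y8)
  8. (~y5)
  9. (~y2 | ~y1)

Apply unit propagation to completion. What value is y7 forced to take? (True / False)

True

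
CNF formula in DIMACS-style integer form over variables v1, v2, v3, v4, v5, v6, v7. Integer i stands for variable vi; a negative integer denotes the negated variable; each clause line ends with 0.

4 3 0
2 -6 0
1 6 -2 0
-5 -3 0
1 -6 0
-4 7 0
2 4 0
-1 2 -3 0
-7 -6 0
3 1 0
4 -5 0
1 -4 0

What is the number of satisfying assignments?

The models are:
  v1=T v2=F v3=F v4=T v5=F v6=F v7=T
  v1=T v2=F v3=F v4=T v5=T v6=F v7=T
  v1=T v2=T v3=F v4=T v5=F v6=F v7=T
  v1=T v2=T v3=F v4=T v5=T v6=F v7=T
  v1=T v2=T v3=T v4=F v5=F v6=F v7=F
  v1=T v2=T v3=T v4=F v5=F v6=F v7=T
  v1=T v2=T v3=T v4=F v5=F v6=T v7=F
  v1=T v2=T v3=T v4=T v5=F v6=F v7=T
That's 8 in total.

8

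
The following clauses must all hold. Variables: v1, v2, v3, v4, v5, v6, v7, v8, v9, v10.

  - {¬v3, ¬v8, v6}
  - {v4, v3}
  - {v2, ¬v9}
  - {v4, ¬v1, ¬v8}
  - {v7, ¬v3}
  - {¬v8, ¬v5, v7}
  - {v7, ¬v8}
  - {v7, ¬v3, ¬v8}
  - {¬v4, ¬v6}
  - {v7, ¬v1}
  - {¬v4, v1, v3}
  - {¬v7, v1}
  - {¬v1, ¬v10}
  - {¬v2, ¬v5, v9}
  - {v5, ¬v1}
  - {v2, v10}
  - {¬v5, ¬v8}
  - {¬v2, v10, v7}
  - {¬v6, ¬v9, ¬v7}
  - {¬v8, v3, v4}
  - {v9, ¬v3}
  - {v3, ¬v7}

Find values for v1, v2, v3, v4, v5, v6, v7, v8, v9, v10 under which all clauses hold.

v1=T, v2=T, v3=T, v4=F, v5=T, v6=F, v7=T, v8=F, v9=T, v10=F

Check each clause:
  1. {¬v3, v6, ¬v8} — ¬v8 is true.
  2. {v4, v3} — v3 is true.
  3. {¬v9, v2} — v2 is true.
  4. {v4, ¬v1, ¬v8} — ¬v8 is true.
  5. {¬v3, v7} — v7 is true.
  6. {¬v5, v7, ¬v8} — ¬v8 is true.
  7. {¬v8, v7} — ¬v8 is true.
  8. {v7, ¬v3, ¬v8} — ¬v8 is true.
  9. {¬v4, ¬v6} — ¬v6 is true.
  10. {v7, ¬v1} — v7 is true.
  11. {v3, v1, ¬v4} — v1 is true.
  12. {¬v7, v1} — v1 is true.
  13. {¬v10, ¬v1} — ¬v10 is true.
  14. {¬v2, ¬v5, v9} — v9 is true.
  15. {¬v1, v5} — v5 is true.
  16. {v10, v2} — v2 is true.
  17. {¬v5, ¬v8} — ¬v8 is true.
  18. {v10, v7, ¬v2} — v7 is true.
  19. {¬v7, ¬v6, ¬v9} — ¬v6 is true.
  20. {v4, v3, ¬v8} — ¬v8 is true.
  21. {v9, ¬v3} — v9 is true.
  22. {v3, ¬v7} — v3 is true.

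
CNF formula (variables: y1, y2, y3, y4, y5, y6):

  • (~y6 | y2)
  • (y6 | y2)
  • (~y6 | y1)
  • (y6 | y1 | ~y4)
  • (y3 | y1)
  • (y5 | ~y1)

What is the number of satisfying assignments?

10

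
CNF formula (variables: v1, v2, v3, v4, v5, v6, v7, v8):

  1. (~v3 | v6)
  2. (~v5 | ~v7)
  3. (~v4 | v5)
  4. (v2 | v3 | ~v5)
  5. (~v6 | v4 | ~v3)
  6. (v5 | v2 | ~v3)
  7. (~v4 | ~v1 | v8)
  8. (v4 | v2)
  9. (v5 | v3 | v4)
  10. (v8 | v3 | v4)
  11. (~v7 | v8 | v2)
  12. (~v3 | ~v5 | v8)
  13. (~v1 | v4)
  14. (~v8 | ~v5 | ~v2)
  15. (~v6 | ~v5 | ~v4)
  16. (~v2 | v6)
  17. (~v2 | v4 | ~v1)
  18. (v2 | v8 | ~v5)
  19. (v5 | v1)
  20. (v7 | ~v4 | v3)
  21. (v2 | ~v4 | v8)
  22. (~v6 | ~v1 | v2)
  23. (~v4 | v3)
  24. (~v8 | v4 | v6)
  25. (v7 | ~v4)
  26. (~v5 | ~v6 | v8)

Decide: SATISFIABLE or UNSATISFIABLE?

UNSATISFIABLE

v4 = True:
  propagation gives v5=True, v7=False; an empty clause results — contradiction.
v4 = False:
  propagation gives v2=True, v1=False, v6=True, v3=False; an empty clause results — contradiction.
Every branch closes, so no satisfying assignment exists.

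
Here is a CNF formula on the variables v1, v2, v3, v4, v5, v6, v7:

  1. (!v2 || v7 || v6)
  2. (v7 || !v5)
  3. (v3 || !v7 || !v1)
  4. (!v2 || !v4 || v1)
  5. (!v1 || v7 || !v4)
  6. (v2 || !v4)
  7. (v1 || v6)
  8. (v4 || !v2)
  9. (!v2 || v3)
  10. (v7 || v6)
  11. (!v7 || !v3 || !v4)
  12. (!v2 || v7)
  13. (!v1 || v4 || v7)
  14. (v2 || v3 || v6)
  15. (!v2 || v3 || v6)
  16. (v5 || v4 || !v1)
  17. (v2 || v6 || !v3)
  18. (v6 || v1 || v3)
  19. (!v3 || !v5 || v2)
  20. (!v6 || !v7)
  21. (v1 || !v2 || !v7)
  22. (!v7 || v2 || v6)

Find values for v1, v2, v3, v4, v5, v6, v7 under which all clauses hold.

Set v1 = False and propagate.
  then v6 is forced to True.
  then v7 is forced to False.
  then v5 is forced to False.
  then v2 is forced to False.
  then v4 is forced to False.
v3 is now unconstrained; take v3 = True.

v1=False, v2=False, v3=True, v4=False, v5=False, v6=True, v7=False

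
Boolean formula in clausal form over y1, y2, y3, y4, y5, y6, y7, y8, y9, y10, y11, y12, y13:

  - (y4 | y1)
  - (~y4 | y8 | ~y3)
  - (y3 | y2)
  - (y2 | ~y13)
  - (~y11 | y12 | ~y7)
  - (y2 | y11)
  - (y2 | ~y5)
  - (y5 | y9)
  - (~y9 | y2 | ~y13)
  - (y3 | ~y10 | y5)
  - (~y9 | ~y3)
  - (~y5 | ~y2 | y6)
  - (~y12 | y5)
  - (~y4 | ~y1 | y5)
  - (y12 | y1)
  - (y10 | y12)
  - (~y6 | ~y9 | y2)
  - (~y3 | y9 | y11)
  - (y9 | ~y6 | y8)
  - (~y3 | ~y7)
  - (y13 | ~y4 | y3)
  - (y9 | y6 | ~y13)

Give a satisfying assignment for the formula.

y1 = False, y2 = True, y3 = True, y4 = True, y5 = True, y6 = True, y7 = False, y8 = True, y9 = False, y10 = True, y11 = True, y12 = True, y13 = True

y7 occurs only negated in the remaining clauses — set y7 = False.
y8 occurs only positively in the remaining clauses — set y8 = True.
Branch on y1: take y1 = False.
  then y4 is forced to True.
  then y12 is forced to True.
  then y5 is forced to True.
  then y2 is forced to True.
  then y6 is forced to True.
For the remaining variables, y3 = True, y9 = False, y10 = True, y11 = True, y13 = True works.
Every clause has at least one true literal under this assignment.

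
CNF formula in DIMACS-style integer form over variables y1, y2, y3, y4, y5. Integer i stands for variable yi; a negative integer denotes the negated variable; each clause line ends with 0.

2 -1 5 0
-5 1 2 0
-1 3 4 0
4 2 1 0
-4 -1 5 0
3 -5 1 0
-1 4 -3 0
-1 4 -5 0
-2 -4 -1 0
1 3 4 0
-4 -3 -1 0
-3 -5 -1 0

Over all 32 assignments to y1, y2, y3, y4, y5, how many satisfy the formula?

8

Satisfying assignments:
  y1=0 y2=0 y3=0 y4=1 y5=0
  y1=0 y2=0 y3=1 y4=1 y5=0
  y1=0 y2=1 y3=0 y4=1 y5=0
  y1=0 y2=1 y3=1 y4=0 y5=0
  y1=0 y2=1 y3=1 y4=0 y5=1
  y1=0 y2=1 y3=1 y4=1 y5=0
  y1=0 y2=1 y3=1 y4=1 y5=1
  y1=1 y2=0 y3=0 y4=1 y5=1
Count: 8.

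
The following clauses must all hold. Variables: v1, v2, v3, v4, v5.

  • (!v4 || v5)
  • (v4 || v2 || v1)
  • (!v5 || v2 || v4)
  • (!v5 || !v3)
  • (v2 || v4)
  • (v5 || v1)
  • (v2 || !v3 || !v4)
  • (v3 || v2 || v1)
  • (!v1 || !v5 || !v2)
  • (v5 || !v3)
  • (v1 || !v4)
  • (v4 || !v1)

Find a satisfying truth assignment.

v1=True, v2=False, v3=False, v4=True, v5=True

Set v1 = True and propagate.
  then v4 is forced to True.
  then v5 is forced to True.
  then v3 is forced to False.
  then v2 is forced to False.
Every clause has at least one true literal under this assignment.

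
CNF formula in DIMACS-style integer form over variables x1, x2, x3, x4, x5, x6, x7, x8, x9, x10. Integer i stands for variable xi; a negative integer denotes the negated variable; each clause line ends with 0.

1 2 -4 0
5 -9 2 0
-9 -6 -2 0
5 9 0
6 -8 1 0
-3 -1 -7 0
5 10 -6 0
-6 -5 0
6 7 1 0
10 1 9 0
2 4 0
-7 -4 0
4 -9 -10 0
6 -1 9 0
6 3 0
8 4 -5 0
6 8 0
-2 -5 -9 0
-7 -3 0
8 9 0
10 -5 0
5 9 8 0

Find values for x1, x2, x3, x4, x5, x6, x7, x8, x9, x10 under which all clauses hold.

Set x1 = True and propagate.
For the remaining variables, x2 = False, x3 = True, x4 = True, x5 = True, x6 = False, x7 = False, x8 = True, x9 = True, x10 = True works.
Check each clause:
  1. (x2 ∨ ¬x4 ∨ x1) — x1 is true.
  2. (x5 ∨ x2 ∨ ¬x9) — x5 is true.
  3. (¬x9 ∨ ¬x6 ∨ ¬x2) — ¬x6 is true.
  4. (x5 ∨ x9) — x9 is true.
  5. (x1 ∨ x6 ∨ ¬x8) — x1 is true.
  6. (¬x3 ∨ ¬x7 ∨ ¬x1) — ¬x7 is true.
  7. (x10 ∨ x5 ∨ ¬x6) — ¬x6 is true.
  8. (¬x5 ∨ ¬x6) — ¬x6 is true.
  9. (x1 ∨ x6 ∨ x7) — x1 is true.
  10. (x9 ∨ x1 ∨ x10) — x9 is true.
  11. (x4 ∨ x2) — x4 is true.
  12. (¬x4 ∨ ¬x7) — ¬x7 is true.
  13. (¬x10 ∨ x4 ∨ ¬x9) — x4 is true.
  14. (x6 ∨ x9 ∨ ¬x1) — x9 is true.
  15. (x6 ∨ x3) — x3 is true.
  16. (¬x5 ∨ x8 ∨ x4) — x8 is true.
  17. (x6 ∨ x8) — x8 is true.
  18. (¬x2 ∨ ¬x5 ∨ ¬x9) — ¬x2 is true.
  19. (¬x7 ∨ ¬x3) — ¬x7 is true.
  20. (x9 ∨ x8) — x8 is true.
  21. (x10 ∨ ¬x5) — x10 is true.
  22. (x9 ∨ x5 ∨ x8) — x8 is true.

x1=T  x2=F  x3=T  x4=T  x5=T  x6=F  x7=F  x8=T  x9=T  x10=T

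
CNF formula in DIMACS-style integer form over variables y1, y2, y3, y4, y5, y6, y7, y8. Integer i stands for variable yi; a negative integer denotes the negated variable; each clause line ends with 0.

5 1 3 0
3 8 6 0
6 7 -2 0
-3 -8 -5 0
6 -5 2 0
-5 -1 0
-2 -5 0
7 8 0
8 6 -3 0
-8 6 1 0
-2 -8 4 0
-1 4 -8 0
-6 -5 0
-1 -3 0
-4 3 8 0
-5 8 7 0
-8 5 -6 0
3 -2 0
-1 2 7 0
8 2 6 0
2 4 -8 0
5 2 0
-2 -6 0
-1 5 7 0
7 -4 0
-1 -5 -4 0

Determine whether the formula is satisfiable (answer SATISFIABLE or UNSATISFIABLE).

UNSATISFIABLE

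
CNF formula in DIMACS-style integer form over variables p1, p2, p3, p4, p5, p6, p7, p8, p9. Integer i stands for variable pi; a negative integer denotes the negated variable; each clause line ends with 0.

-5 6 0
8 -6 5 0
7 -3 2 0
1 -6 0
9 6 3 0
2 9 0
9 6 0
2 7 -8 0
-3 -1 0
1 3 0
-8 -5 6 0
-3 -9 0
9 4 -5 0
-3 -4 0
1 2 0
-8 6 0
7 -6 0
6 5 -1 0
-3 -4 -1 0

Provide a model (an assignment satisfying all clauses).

p1 = True, p2 = True, p3 = False, p4 = False, p5 = True, p6 = True, p7 = True, p8 = True, p9 = True

Pure literal: p2 appears only positively; assign p2 = True.
Pure literal: p7 appears only positively; assign p7 = True.
Try p1 = True.
  then p3 is forced to False.
Set p4 = False and propagate.
The remaining clauses are satisfied by p5 = True, p6 = True, p8 = True, p9 = True.
Every clause has at least one true literal under this assignment.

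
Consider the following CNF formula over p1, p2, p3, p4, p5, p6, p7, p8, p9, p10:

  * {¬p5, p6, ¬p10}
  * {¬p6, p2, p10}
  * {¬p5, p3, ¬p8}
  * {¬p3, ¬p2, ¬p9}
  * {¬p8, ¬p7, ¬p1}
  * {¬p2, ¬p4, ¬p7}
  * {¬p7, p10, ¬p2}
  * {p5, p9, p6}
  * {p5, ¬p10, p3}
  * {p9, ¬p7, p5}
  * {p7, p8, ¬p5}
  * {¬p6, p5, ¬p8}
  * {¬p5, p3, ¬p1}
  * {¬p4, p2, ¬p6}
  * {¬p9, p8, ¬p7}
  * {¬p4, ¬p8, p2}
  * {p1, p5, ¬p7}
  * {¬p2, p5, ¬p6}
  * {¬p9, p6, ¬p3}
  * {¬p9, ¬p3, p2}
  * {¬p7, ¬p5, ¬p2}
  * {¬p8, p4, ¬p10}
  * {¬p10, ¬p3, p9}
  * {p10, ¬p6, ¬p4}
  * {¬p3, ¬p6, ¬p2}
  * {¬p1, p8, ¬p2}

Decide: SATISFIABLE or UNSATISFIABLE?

SATISFIABLE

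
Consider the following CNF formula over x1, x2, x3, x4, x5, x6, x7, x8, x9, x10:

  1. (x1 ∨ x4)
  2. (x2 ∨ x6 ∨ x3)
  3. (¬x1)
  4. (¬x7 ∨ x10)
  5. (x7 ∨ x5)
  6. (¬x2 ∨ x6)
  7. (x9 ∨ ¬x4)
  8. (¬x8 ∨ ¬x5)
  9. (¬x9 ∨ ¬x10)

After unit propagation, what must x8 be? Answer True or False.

(¬x1) stands alone — x1 = False.
In (x1 ∨ x4), x1 is now false; x4 must hold, so x4 = True.
(¬x4 ∨ x9) with x4 = True leaves only x9, so x9 = True.
In (¬x10 ∨ ¬x9), ¬x9 is now false; ¬x10 must hold, so x10 = False.
(¬x7 ∨ x10) with x10 = False leaves only ¬x7, so x7 = False.
(x5 ∨ x7) with x7 = False leaves only x5, so x5 = True.
From (¬x5 ∨ ¬x8) and x5 = True: x8 = False.

False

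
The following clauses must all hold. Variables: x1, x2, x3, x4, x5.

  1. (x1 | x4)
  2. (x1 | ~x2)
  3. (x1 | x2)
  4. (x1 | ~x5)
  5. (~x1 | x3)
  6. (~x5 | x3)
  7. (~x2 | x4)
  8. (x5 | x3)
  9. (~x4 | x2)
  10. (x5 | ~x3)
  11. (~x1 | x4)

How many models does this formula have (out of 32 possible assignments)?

1

The models are:
  x1=T x2=T x3=T x4=T x5=T
Count: 1.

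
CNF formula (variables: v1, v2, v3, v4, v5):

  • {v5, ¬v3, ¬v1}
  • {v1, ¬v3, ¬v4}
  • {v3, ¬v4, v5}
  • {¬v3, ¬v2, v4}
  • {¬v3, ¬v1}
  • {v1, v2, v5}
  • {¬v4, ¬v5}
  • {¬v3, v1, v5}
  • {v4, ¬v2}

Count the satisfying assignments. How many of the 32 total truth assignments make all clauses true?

4

Satisfying assignments:
  v1=0 v2=0 v3=0 v4=0 v5=1
  v1=0 v2=0 v3=1 v4=0 v5=1
  v1=1 v2=0 v3=0 v4=0 v5=0
  v1=1 v2=0 v3=0 v4=0 v5=1
That's 4 in total.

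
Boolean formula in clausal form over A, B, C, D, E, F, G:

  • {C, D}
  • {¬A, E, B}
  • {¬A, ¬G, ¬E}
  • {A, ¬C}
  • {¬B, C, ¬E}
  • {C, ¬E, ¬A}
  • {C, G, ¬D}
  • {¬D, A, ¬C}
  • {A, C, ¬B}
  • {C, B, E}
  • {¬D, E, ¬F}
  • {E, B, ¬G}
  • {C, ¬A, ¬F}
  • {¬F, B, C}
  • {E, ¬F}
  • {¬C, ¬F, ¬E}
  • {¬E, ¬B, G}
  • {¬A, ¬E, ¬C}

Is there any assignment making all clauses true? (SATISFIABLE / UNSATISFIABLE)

SATISFIABLE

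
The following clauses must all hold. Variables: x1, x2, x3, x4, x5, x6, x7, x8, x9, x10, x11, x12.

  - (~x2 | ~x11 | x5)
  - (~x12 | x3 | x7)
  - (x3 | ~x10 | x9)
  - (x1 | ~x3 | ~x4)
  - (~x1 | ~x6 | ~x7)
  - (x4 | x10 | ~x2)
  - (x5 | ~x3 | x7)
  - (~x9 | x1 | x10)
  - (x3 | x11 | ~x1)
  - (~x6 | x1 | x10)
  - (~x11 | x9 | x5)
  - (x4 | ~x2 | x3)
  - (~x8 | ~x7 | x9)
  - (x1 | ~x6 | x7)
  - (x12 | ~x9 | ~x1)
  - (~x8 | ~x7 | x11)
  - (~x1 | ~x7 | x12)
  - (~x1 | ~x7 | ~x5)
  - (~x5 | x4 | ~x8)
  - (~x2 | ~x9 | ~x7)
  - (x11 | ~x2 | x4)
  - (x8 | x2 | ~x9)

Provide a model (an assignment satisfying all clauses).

x1=False, x2=False, x3=False, x4=False, x5=True, x6=False, x7=True, x8=False, x9=False, x10=False, x11=True, x12=False

Check each clause:
  1. (~x2 | x5 | ~x11) — x5 is true.
  2. (~x12 | x7 | x3) — ~x12 is true.
  3. (x3 | x9 | ~x10) — ~x10 is true.
  4. (x1 | ~x3 | ~x4) — ~x4 is true.
  5. (~x7 | ~x1 | ~x6) — ~x6 is true.
  6. (~x2 | x4 | x10) — ~x2 is true.
  7. (x7 | ~x3 | x5) — ~x3 is true.
  8. (x10 | ~x9 | x1) — ~x9 is true.
  9. (x11 | ~x1 | x3) — x11 is true.
  10. (x10 | ~x6 | x1) — ~x6 is true.
  11. (x9 | ~x11 | x5) — x5 is true.
  12. (~x2 | x3 | x4) — ~x2 is true.
  13. (~x7 | x9 | ~x8) — ~x8 is true.
  14. (~x6 | x1 | x7) — ~x6 is true.
  15. (~x1 | ~x9 | x12) — ~x1 is true.
  16. (x11 | ~x7 | ~x8) — ~x8 is true.
  17. (x12 | ~x1 | ~x7) — ~x1 is true.
  18. (~x1 | ~x7 | ~x5) — ~x1 is true.
  19. (~x5 | x4 | ~x8) — ~x8 is true.
  20. (~x7 | ~x2 | ~x9) — ~x2 is true.
  21. (~x2 | x4 | x11) — x11 is true.
  22. (~x9 | x8 | x2) — ~x9 is true.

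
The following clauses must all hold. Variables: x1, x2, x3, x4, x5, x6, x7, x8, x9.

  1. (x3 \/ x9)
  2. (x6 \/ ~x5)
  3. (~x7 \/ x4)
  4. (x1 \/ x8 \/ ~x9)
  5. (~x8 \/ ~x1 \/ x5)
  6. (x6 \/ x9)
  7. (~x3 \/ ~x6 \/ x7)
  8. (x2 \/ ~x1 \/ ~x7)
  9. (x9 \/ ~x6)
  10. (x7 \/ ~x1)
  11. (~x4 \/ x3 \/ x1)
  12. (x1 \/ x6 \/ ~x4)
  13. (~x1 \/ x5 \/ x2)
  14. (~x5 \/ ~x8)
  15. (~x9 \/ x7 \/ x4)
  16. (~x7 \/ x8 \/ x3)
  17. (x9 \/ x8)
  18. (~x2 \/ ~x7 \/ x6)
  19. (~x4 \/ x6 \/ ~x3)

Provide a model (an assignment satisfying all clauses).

x1=F, x2=F, x3=T, x4=T, x5=F, x6=T, x7=T, x8=T, x9=T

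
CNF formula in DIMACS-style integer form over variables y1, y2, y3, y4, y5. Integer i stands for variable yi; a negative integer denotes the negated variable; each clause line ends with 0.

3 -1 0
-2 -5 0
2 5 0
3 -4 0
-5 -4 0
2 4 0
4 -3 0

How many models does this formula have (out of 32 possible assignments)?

3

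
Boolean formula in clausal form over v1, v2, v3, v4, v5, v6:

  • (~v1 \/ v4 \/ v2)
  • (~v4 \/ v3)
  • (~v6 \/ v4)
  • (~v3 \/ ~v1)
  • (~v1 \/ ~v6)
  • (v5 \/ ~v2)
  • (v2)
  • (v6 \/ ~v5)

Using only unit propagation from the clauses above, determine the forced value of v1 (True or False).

False

(v2) stands alone — v2 = True.
In (~v2 \/ v5), ~v2 is now false; v5 must hold, so v5 = True.
In (~v5 \/ v6), ~v5 is now false; v6 must hold, so v6 = True.
(~v6 \/ v4) with v6 = True leaves only v4, so v4 = True.
From (~v4 \/ v3) and v4 = True: v3 = True.
In (~v3 \/ ~v1), ~v3 is now false; ~v1 must hold, so v1 = False.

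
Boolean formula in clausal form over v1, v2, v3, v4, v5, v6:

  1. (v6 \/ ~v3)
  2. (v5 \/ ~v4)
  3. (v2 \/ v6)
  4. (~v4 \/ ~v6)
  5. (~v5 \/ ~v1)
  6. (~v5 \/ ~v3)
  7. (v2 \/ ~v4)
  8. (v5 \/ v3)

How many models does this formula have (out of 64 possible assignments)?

8

Split on v5, then v3.
  v5=1, v3=1: a clause becomes empty — 0.
  v5=1, v3=0: remaining (v1,v2,v4,v6) ∈ {(0,0,0,1); (0,1,0,0); (0,1,0,1); (0,1,1,0)} — 4.
  v5=0, v3=1: remaining (v1,v2,v4,v6) ∈ {(0,0,0,1); (0,1,0,1); (1,0,0,1); (1,1,0,1)} — 4.
  v5=0, v3=0: a clause becomes empty — 0.
Total: 0 + 4 + 4 + 0 = 8.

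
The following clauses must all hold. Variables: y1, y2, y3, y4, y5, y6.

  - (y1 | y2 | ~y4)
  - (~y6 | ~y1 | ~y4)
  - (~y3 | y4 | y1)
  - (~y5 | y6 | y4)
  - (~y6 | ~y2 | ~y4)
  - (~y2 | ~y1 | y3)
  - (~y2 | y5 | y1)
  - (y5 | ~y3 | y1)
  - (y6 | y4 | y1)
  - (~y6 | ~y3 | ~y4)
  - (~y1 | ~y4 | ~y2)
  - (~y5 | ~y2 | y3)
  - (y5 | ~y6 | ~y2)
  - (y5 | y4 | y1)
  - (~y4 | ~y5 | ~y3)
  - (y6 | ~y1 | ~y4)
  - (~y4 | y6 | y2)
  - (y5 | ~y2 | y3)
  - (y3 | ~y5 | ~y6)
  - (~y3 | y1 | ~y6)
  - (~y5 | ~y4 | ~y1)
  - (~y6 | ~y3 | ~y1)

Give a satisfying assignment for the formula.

y1 = True  y2 = False  y3 = True  y4 = False  y5 = False  y6 = False

Check each clause:
  1. (~y4 | y1 | y2) — y1 is true.
  2. (~y4 | ~y1 | ~y6) — ~y6 is true.
  3. (y1 | ~y3 | y4) — y1 is true.
  4. (~y5 | y4 | y6) — ~y5 is true.
  5. (~y6 | ~y2 | ~y4) — ~y6 is true.
  6. (~y1 | ~y2 | y3) — y3 is true.
  7. (y5 | y1 | ~y2) — y1 is true.
  8. (~y3 | y1 | y5) — y1 is true.
  9. (y6 | y1 | y4) — y1 is true.
  10. (~y4 | ~y6 | ~y3) — ~y6 is true.
  11. (~y1 | ~y4 | ~y2) — ~y4 is true.
  12. (y3 | ~y2 | ~y5) — y3 is true.
  13. (~y6 | y5 | ~y2) — ~y6 is true.
  14. (y1 | y4 | y5) — y1 is true.
  15. (~y3 | ~y4 | ~y5) — ~y5 is true.
  16. (~y1 | ~y4 | y6) — ~y4 is true.
  17. (y2 | ~y4 | y6) — ~y4 is true.
  18. (~y2 | y3 | y5) — y3 is true.
  19. (~y6 | ~y5 | y3) — ~y6 is true.
  20. (~y6 | y1 | ~y3) — y1 is true.
  21. (~y5 | ~y4 | ~y1) — ~y5 is true.
  22. (~y1 | ~y6 | ~y3) — ~y6 is true.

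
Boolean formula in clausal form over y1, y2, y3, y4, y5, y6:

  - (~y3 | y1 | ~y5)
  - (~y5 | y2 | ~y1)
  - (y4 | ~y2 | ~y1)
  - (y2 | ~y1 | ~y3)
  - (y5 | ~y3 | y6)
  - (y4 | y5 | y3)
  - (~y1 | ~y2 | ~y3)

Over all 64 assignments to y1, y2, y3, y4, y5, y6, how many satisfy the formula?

22

Case analysis on y1 and y3:
  y1=1, y3=1: a clause becomes empty — 0.
  y1=1, y3=0: y6 free; 3 ways for (y2,y4,y5) × 2^1 = 6.
  y1=0, y3=1: remaining (y2,y4,y5,y6) ∈ {(0,0,0,1); (0,1,0,1); (1,0,0,1); (1,1,0,1)} — 4.
  y1=0, y3=0: y2, y6 free; 3 ways for (y4,y5) × 2^2 = 12.
Total: 0 + 6 + 4 + 12 = 22.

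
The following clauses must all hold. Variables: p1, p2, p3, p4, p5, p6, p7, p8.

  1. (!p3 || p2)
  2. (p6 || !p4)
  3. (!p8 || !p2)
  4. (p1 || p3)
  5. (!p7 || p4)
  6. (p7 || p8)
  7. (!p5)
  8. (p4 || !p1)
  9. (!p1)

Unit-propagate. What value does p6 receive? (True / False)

(!p5) is a unit clause: p5 = False.
Unit clause (!p1) sets p1 = False.
(p1 || p3): since p1 = False, the clause reduces to (p3). p3 = True.
In (!p3 || p2), !p3 is now false; p2 must hold, so p2 = True.
From (!p8 || !p2) and p2 = True: p8 = False.
From (p8 || p7) and p8 = False: p7 = True.
In (p4 || !p7), !p7 is now false; p4 must hold, so p4 = True.
(!p4 || p6) with p4 = True leaves only p6, so p6 = True.

True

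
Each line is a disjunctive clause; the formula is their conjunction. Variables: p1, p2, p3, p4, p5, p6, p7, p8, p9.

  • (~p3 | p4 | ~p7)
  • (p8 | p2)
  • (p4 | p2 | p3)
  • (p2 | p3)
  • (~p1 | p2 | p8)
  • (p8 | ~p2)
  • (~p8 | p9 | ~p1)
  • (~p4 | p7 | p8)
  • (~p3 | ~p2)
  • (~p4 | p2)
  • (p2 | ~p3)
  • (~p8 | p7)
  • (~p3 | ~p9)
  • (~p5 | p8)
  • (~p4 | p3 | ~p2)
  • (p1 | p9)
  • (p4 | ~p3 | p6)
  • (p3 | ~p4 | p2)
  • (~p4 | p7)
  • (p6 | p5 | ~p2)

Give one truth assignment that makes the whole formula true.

p1 = F  p2 = T  p3 = F  p4 = F  p5 = T  p6 = T  p7 = T  p8 = T  p9 = T

p6 occurs only positively in the remaining clauses — set p6 = True.
Branch on p1: take p1 = False.
  then p9 is forced to True.
  then p3 is forced to False.
  then p2 is forced to True.
  then p8 is forced to True.
  then p7 is forced to True.
  then p4 is forced to False.
p5 is now unconstrained; take p5 = True.
Check each clause:
  1. (~p3 | ~p7 | p4) — ~p3 is true.
  2. (p8 | p2) — p8 is true.
  3. (p3 | p2 | p4) — p2 is true.
  4. (p3 | p2) — p2 is true.
  5. (p8 | ~p1 | p2) — p8 is true.
  6. (p8 | ~p2) — p8 is true.
  7. (~p1 | ~p8 | p9) — p9 is true.
  8. (p8 | p7 | ~p4) — p8 is true.
  9. (~p3 | ~p2) — ~p3 is true.
  10. (p2 | ~p4) — p2 is true.
  11. (~p3 | p2) — p2 is true.
  12. (p7 | ~p8) — p7 is true.
  13. (~p3 | ~p9) — ~p3 is true.
  14. (~p5 | p8) — p8 is true.
  15. (~p4 | p3 | ~p2) — ~p4 is true.
  16. (p1 | p9) — p9 is true.
  17. (~p3 | p6 | p4) — ~p3 is true.
  18. (p3 | p2 | ~p4) — p2 is true.
  19. (~p4 | p7) — ~p4 is true.
  20. (p5 | ~p2 | p6) — p5 is true.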